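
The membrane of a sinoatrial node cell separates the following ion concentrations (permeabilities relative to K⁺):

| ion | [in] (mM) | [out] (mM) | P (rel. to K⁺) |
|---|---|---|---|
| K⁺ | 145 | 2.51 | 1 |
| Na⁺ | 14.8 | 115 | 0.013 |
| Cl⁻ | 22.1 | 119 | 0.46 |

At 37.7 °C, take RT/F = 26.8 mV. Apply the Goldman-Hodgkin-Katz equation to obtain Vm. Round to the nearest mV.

Vm = 26.8 · ln[(Σ P·[cation]ₒ + Σ P·[anion]ᵢ) / (Σ P·[cation]ᵢ + Σ P·[anion]ₒ)]
Numerator = 1×2.51 + 0.013×115 + 0.46×22.1 = 14.17
Denominator = 1×145 + 0.013×14.8 + 0.46×119 = 199.9
Vm = 26.8 · ln(0.070879) = 26.8 × (-2.6468) = -70.93 mV

-71 mV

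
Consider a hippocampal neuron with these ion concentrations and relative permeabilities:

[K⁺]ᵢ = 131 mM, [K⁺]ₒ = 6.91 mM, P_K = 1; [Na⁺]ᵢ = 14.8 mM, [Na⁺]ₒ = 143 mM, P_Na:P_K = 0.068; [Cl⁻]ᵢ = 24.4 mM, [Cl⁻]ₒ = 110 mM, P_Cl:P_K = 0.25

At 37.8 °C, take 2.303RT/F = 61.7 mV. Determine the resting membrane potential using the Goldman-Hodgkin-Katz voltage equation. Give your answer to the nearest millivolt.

-52 mV

Vm = 61.7 · log₁₀[(Σ P·[cation]ₒ + Σ P·[anion]ᵢ) / (Σ P·[cation]ᵢ + Σ P·[anion]ₒ)]
Numerator = 1×6.91 + 0.068×143 + 0.25×24.4 = 22.73
Denominator = 1×131 + 0.068×14.8 + 0.25×110 = 159.5
Vm = 61.7 · log₁₀(0.14253) = 61.7 × (-0.8461) = -52.20 mV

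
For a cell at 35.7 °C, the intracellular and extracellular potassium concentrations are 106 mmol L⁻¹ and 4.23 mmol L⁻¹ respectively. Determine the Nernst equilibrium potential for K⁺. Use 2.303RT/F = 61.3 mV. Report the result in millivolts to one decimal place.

E = (61.3/z) · log₁₀([K⁺]_out/[K⁺]_in) with z = +1.
= (61.3/1) · log₁₀(4.23/106) = 61.30 · log₁₀(0.03991)
= 61.30 · (-1.3990) = -85.76 mV

-85.8 mV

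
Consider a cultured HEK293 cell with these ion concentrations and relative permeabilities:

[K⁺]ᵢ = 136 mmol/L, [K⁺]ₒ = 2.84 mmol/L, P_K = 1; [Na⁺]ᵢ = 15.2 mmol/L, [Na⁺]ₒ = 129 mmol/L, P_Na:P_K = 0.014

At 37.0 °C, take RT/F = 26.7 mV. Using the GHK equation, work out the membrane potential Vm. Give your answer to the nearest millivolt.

Vm = 26.7 · ln[(Σ P·[cation]ₒ + Σ P·[anion]ᵢ) / (Σ P·[cation]ᵢ + Σ P·[anion]ₒ)]
Numerator = 1×2.84 + 0.014×129 = 4.646
Denominator = 1×136 + 0.014×15.2 = 136.2
Vm = 26.7 · ln(0.034108) = 26.7 × (-3.3782) = -90.20 mV

-90 mV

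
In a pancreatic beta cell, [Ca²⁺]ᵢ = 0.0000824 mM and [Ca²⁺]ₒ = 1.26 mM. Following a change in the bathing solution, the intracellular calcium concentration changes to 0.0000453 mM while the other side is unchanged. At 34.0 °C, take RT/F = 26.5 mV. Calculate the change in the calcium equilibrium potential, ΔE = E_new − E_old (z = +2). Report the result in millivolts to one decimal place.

7.9 mV

E_old = (26.5/2)·ln(1.26/0.0000824) = 127.66 mV
E_new = (26.5/2)·ln(1.26/0.0000453) = 135.59 mV
ΔE = 135.59 − (127.66) = 7.93 mV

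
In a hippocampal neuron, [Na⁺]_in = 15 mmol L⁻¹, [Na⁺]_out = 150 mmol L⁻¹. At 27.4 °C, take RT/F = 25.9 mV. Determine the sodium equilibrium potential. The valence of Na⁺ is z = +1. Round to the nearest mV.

60 mV

E = (25.9/z) · ln([Na⁺]_out/[Na⁺]_in) with z = +1.
= (25.9/1) · ln(150/15) = 25.90 · ln(10)
= 25.90 · (2.3026) = 59.64 mV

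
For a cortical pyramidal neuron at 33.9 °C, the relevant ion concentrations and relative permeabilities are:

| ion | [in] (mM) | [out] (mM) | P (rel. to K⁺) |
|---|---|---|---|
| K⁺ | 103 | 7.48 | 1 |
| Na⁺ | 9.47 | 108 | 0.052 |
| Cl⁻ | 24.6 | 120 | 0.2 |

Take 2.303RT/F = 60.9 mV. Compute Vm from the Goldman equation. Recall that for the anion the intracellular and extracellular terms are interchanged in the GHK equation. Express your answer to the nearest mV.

Vm = 60.9 · log₁₀[(Σ P·[cation]ₒ + Σ P·[anion]ᵢ) / (Σ P·[cation]ᵢ + Σ P·[anion]ₒ)]
Numerator = 1×7.48 + 0.052×108 + 0.2×24.6 = 18.02
Denominator = 1×103 + 0.052×9.47 + 0.2×120 = 127.5
Vm = 60.9 · log₁₀(0.14131) = 60.9 × (-0.8498) = -51.75 mV

-52 mV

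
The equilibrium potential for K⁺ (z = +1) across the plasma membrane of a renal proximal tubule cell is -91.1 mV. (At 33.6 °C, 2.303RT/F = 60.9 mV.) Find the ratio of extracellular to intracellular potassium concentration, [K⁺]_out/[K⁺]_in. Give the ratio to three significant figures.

log₁₀([out]/[in]) = E·z/(60.9) = -91.1 × 1 / 60.9 = -1.4959
[out]/[in] = 10^(-1.4959) = 0.03192

0.0319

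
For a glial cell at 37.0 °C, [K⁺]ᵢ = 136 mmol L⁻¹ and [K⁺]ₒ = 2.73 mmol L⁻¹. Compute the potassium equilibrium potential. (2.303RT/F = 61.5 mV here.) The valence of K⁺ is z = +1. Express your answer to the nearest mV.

E = (61.5/z) · log₁₀([K⁺]_out/[K⁺]_in) with z = +1.
= (61.5/1) · log₁₀(2.73/136) = 61.50 · log₁₀(0.02007)
= 61.50 · (-1.6974) = -104.39 mV

-104 mV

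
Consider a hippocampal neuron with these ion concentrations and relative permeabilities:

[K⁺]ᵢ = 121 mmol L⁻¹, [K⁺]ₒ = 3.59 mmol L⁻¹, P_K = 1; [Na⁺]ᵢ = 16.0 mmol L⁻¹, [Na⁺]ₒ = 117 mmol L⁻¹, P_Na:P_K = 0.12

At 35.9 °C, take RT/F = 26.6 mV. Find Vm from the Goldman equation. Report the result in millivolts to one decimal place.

-51.7 mV

Vm = 26.6 · ln[(Σ P·[cation]ₒ + Σ P·[anion]ᵢ) / (Σ P·[cation]ᵢ + Σ P·[anion]ₒ)]
Numerator = 1×3.59 + 0.12×117 = 17.63
Denominator = 1×121 + 0.12×16.0 = 122.9
Vm = 26.6 · ln(0.14343) = 26.6 × (-1.9419) = -51.66 mV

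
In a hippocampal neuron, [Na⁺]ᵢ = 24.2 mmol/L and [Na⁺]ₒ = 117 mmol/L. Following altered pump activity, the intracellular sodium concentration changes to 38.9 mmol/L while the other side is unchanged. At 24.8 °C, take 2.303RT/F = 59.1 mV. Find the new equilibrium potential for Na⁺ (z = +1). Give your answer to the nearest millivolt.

After the shift: [Na⁺]_out = 117, [Na⁺]_in = 38.9 mmol/L.
E_new = (59.1/1)·log₁₀(117/38.9) = 59.10 · (0.4782) = 28.26 mV

28 mV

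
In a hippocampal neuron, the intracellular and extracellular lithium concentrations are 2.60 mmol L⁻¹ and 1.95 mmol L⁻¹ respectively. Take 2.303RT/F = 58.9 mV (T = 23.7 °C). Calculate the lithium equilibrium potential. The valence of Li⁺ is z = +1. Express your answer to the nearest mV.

-7 mV

E = (58.9/z) · log₁₀([Li⁺]_out/[Li⁺]_in) with z = +1.
= (58.9/1) · log₁₀(1.95/2.60) = 58.90 · log₁₀(0.75)
= 58.90 · (-0.1249) = -7.36 mV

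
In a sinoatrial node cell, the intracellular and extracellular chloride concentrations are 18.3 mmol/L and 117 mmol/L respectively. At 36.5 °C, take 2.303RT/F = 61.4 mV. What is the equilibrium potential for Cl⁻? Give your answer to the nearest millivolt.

-49 mV

E = (61.4/z) · log₁₀([Cl⁻]_out/[Cl⁻]_in) with z = -1.
For an anion, dividing by z = -1 reverses the sign.
= (61.4/-1) · log₁₀(117/18.3) = -61.40 · log₁₀(6.393)
= -61.40 · (0.8057) = -49.47 mV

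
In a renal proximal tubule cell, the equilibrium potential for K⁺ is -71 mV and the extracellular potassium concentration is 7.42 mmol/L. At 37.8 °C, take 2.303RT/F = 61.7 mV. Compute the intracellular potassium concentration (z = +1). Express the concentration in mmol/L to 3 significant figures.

105 mmol/L

Nernst: E = (61.7/1) · log₁₀([out]/[in]), so log₁₀([out]/[in]) = -71.0 × 1 / 61.7 = -1.1507.
[out]/[in] = 10^(-1.1507) = 0.07068.
[in] = 7.42 / 0.07068 = 105 mmol/L.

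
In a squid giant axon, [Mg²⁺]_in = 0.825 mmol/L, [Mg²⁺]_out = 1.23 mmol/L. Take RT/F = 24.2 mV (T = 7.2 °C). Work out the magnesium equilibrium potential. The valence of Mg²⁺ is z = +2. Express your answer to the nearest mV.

5 mV

E = (24.2/z) · ln([Mg²⁺]_out/[Mg²⁺]_in) with z = +2.
= (24.2/2) · ln(1.23/0.825) = 12.10 · ln(1.491)
= 12.10 · (0.3994) = 4.83 mV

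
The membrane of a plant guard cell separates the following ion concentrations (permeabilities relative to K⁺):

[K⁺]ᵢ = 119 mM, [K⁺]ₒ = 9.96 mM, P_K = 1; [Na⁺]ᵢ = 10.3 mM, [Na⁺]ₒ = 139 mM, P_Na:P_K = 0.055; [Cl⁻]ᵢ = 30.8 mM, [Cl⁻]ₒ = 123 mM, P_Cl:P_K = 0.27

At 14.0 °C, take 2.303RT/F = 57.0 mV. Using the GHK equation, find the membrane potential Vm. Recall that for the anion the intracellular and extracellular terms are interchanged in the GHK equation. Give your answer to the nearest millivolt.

-44 mV

Vm = 57.0 · log₁₀[(Σ P·[cation]ₒ + Σ P·[anion]ᵢ) / (Σ P·[cation]ᵢ + Σ P·[anion]ₒ)]
Numerator = 1×9.96 + 0.055×139 + 0.27×30.8 = 25.92
Denominator = 1×119 + 0.055×10.3 + 0.27×123 = 152.8
Vm = 57.0 · log₁₀(0.16967) = 57.0 × (-0.7704) = -43.91 mV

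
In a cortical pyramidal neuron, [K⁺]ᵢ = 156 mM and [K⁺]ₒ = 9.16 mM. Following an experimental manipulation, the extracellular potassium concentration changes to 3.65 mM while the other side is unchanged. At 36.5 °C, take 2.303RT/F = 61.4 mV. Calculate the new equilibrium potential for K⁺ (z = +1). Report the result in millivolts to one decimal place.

After the shift: [K⁺]_out = 3.65, [K⁺]_in = 156 mM.
E_new = (61.4/1)·log₁₀(3.65/156) = 61.40 · (-1.6308) = -100.13 mV

-100.1 mV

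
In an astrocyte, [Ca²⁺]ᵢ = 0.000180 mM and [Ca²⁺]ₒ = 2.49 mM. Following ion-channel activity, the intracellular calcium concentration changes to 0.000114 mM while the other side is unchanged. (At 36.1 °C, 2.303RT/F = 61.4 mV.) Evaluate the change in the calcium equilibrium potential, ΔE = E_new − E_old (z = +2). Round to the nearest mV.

E_old = (61.4/2)·log₁₀(2.49/0.000180) = 127.13 mV
E_new = (61.4/2)·log₁₀(2.49/0.000114) = 133.22 mV
ΔE = 133.22 − (127.13) = 6.09 mV

6 mV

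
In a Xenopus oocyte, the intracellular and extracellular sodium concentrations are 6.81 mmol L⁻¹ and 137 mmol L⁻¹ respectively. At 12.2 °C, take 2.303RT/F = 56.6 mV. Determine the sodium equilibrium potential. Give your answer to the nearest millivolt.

E = (56.6/z) · log₁₀([Na⁺]_out/[Na⁺]_in) with z = +1.
= (56.6/1) · log₁₀(137/6.81) = 56.60 · log₁₀(20.12)
= 56.60 · (1.3036) = 73.78 mV

74 mV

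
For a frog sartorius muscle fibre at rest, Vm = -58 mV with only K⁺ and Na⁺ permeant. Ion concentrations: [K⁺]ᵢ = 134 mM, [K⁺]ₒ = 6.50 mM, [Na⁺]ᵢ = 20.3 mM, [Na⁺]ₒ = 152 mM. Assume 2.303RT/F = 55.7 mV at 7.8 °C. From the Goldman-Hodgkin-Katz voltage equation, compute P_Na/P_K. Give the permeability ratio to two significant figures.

0.038

Let α = P_Na/P_K. GHK: Vm = 55.7·log₁₀[(Kₒ + α·Naₒ)/(Kᵢ + α·Naᵢ)].
10^(Vm/55.7) = 10^(-58.0/55.7) = 0.09093
So 0.09093·(Kᵢ + α·Naᵢ) = Kₒ + α·Naₒ → α = (0.09093·134.0 − 6.5) / (152.0 − 0.09093·20.3)
α = (12.18 − 6.5) / (152.0 − 1.846) = 5.685/150.2 = 0.03786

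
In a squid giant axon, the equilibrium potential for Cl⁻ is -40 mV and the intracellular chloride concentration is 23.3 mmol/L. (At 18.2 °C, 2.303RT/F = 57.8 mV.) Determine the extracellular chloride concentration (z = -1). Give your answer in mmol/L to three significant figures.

115 mmol/L

Nernst: E = (57.8/-1) · log₁₀([out]/[in]), so log₁₀([out]/[in]) = -40.0 × -1 / 57.8 = 0.6920.
[out]/[in] = 10^(0.6920) = 4.921.
[out] = 4.921 × 23.3 = 114.7 mmol/L.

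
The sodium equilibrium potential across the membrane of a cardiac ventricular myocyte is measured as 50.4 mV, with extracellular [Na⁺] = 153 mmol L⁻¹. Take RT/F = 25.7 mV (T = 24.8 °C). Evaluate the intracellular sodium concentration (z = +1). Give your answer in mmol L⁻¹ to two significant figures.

22 mmol L⁻¹

Nernst: E = (25.7/1) · ln([out]/[in]), so ln([out]/[in]) = 50.4 × 1 / 25.7 = 1.9611.
[out]/[in] = e^(1.9611) = 7.107.
[in] = 153 / 7.107 = 21.53 mmol L⁻¹.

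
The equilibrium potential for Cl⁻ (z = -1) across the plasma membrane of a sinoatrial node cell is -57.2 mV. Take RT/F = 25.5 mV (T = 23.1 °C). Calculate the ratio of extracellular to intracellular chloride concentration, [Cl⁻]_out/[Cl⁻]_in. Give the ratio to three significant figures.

9.42

ln([out]/[in]) = E·z/(25.5) = -57.2 × -1 / 25.5 = 2.2431
[out]/[in] = e^(2.2431) = 9.423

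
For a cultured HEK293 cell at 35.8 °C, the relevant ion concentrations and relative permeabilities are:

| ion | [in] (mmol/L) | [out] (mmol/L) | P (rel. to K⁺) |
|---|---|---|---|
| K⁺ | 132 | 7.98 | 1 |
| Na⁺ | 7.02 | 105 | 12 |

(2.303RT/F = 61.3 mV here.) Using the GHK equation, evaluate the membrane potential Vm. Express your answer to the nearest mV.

47 mV

Vm = 61.3 · log₁₀[(Σ P·[cation]ₒ + Σ P·[anion]ᵢ) / (Σ P·[cation]ᵢ + Σ P·[anion]ₒ)]
Numerator = 1×7.98 + 12×105 = 1268
Denominator = 1×132 + 12×7.02 = 216.2
Vm = 61.3 · log₁₀(5.8638) = 61.3 × (0.7682) = 47.09 mV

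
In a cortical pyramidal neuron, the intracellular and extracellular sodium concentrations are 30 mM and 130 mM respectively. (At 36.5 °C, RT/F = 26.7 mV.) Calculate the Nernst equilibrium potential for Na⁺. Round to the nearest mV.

39 mV

E = (26.7/z) · ln([Na⁺]_out/[Na⁺]_in) with z = +1.
= (26.7/1) · ln(130/30) = 26.70 · ln(4.333)
= 26.70 · (1.4663) = 39.15 mV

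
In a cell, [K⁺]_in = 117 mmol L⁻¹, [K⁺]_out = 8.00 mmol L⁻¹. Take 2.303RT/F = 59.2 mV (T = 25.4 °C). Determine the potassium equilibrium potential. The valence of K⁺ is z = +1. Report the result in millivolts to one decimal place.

-69.0 mV

E = (59.2/z) · log₁₀([K⁺]_out/[K⁺]_in) with z = +1.
= (59.2/1) · log₁₀(8.00/117) = 59.20 · log₁₀(0.06838)
= 59.20 · (-1.1651) = -68.97 mV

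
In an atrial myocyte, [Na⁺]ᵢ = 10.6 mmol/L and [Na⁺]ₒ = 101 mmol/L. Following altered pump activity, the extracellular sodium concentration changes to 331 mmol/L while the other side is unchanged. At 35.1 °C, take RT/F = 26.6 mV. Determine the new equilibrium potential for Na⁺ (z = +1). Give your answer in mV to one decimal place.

After the shift: [Na⁺]_out = 331, [Na⁺]_in = 10.6 mmol/L.
E_new = (26.6/1)·ln(331/10.6) = 26.60 · (3.4413) = 91.54 mV

91.5 mV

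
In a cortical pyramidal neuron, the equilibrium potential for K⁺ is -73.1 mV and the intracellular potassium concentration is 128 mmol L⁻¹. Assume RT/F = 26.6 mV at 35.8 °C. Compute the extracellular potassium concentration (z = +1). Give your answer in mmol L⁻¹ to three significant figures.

Nernst: E = (26.6/1) · ln([out]/[in]), so ln([out]/[in]) = -73.1 × 1 / 26.6 = -2.7481.
[out]/[in] = e^(-2.7481) = 0.06405.
[out] = 0.06405 × 128 = 8.198 mmol L⁻¹.

8.20 mmol L⁻¹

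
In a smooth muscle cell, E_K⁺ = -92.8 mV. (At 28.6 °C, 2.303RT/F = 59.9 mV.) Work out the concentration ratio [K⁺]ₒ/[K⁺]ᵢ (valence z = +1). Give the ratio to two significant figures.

log₁₀([out]/[in]) = E·z/(59.9) = -92.8 × 1 / 59.9 = -1.5492
[out]/[in] = 10^(-1.5492) = 0.02823

0.028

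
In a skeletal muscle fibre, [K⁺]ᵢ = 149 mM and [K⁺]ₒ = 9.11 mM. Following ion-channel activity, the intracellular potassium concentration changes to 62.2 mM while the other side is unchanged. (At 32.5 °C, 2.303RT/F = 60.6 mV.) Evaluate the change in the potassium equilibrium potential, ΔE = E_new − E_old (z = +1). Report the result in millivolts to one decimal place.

23.0 mV

E_old = (60.6/1)·log₁₀(9.11/149) = -73.55 mV
E_new = (60.6/1)·log₁₀(9.11/62.2) = -50.56 mV
ΔE = -50.56 − (-73.55) = 22.99 mV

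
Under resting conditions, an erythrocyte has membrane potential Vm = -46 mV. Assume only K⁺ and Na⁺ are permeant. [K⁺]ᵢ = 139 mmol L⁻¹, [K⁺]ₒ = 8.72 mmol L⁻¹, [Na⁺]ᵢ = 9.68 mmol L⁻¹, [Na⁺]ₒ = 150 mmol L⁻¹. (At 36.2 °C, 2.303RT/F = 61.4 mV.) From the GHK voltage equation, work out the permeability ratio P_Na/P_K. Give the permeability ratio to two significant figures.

Let α = P_Na/P_K. GHK: Vm = 61.4·log₁₀[(Kₒ + α·Naₒ)/(Kᵢ + α·Naᵢ)].
10^(Vm/61.4) = 10^(-46.0/61.4) = 0.17816
So 0.17816·(Kᵢ + α·Naᵢ) = Kₒ + α·Naₒ → α = (0.17816·139.0 − 8.72) / (150.0 − 0.17816·9.68)
α = (24.76 − 8.72) / (150.0 − 1.725) = 16.04/148.3 = 0.1082

0.11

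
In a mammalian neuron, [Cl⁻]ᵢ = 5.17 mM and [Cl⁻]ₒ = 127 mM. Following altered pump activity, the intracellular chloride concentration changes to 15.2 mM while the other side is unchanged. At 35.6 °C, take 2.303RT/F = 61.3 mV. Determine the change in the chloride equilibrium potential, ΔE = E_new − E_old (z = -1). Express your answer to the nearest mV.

E_old = (61.3/-1)·log₁₀(127/5.17) = -85.23 mV
E_new = (61.3/-1)·log₁₀(127/15.2) = -56.52 mV
ΔE = -56.52 − (-85.23) = 28.71 mV

29 mV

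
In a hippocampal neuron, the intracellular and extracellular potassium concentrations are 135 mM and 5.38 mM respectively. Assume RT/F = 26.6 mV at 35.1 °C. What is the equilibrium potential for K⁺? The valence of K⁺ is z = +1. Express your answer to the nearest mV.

-86 mV

E = (26.6/z) · ln([K⁺]_out/[K⁺]_in) with z = +1.
= (26.6/1) · ln(5.38/135) = 26.60 · ln(0.03985)
= 26.60 · (-3.2226) = -85.72 mV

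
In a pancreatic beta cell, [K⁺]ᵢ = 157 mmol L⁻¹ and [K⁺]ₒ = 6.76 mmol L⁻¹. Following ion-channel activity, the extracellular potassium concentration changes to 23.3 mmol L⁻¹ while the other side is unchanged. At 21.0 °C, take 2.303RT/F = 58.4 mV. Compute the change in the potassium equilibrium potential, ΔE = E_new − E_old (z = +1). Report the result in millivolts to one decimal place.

E_old = (58.4/1)·log₁₀(6.76/157) = -79.77 mV
E_new = (58.4/1)·log₁₀(23.3/157) = -48.39 mV
ΔE = -48.39 − (-79.77) = 31.38 mV

31.4 mV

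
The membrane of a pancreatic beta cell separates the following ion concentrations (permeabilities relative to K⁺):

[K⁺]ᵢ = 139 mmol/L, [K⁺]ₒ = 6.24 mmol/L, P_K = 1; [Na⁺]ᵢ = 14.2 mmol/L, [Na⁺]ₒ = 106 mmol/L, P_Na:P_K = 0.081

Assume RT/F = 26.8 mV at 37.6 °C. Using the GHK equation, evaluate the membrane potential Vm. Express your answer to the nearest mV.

-60 mV

Vm = 26.8 · ln[(Σ P·[cation]ₒ + Σ P·[anion]ᵢ) / (Σ P·[cation]ᵢ + Σ P·[anion]ₒ)]
Numerator = 1×6.24 + 0.081×106 = 14.83
Denominator = 1×139 + 0.081×14.2 = 140.2
Vm = 26.8 · ln(0.10579) = 26.8 × (-2.2463) = -60.20 mV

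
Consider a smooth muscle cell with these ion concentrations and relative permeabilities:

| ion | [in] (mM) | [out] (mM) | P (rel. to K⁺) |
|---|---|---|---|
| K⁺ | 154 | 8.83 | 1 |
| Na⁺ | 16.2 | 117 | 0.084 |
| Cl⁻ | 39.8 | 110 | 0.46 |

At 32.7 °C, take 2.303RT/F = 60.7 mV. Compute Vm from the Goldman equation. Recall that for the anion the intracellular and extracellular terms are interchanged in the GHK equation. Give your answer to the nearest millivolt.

Vm = 60.7 · log₁₀[(Σ P·[cation]ₒ + Σ P·[anion]ᵢ) / (Σ P·[cation]ᵢ + Σ P·[anion]ₒ)]
Numerator = 1×8.83 + 0.084×117 + 0.46×39.8 = 36.97
Denominator = 1×154 + 0.084×16.2 + 0.46×110 = 206
Vm = 60.7 · log₁₀(0.17948) = 60.7 × (-0.7460) = -45.28 mV

-45 mV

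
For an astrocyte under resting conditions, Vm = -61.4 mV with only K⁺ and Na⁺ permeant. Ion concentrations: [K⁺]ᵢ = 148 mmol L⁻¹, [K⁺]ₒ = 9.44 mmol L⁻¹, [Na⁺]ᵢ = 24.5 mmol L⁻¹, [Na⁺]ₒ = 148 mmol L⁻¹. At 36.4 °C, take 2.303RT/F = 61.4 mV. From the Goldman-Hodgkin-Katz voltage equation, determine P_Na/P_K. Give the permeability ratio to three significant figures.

Let α = P_Na/P_K. GHK: Vm = 61.4·log₁₀[(Kₒ + α·Naₒ)/(Kᵢ + α·Naᵢ)].
10^(Vm/61.4) = 10^(-61.4/61.4) = 0.1
So 0.1·(Kᵢ + α·Naᵢ) = Kₒ + α·Naₒ → α = (0.1·148.0 − 9.44) / (148.0 − 0.1·24.5)
α = (14.8 − 9.44) / (148.0 − 2.45) = 5.36/145.6 = 0.03683

0.0368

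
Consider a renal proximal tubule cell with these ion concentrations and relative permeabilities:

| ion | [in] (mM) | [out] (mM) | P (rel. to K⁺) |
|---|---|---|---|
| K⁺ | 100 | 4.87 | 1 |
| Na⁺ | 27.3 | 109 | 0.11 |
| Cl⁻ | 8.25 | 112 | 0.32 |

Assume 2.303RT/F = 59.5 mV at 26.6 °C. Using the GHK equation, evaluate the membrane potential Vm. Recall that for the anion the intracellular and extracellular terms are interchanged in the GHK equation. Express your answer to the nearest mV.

Vm = 59.5 · log₁₀[(Σ P·[cation]ₒ + Σ P·[anion]ᵢ) / (Σ P·[cation]ᵢ + Σ P·[anion]ₒ)]
Numerator = 1×4.87 + 0.11×109 + 0.32×8.25 = 19.5
Denominator = 1×100 + 0.11×27.3 + 0.32×112 = 138.8
Vm = 59.5 · log₁₀(0.14045) = 59.5 × (-0.8525) = -50.72 mV

-51 mV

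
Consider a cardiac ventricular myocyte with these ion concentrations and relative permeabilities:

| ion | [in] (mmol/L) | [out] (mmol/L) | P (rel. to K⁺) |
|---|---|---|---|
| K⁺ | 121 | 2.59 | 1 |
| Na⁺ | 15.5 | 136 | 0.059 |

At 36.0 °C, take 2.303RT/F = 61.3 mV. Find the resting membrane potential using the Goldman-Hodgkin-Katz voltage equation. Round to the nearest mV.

-65 mV

Vm = 61.3 · log₁₀[(Σ P·[cation]ₒ + Σ P·[anion]ᵢ) / (Σ P·[cation]ᵢ + Σ P·[anion]ₒ)]
Numerator = 1×2.59 + 0.059×136 = 10.61
Denominator = 1×121 + 0.059×15.5 = 121.9
Vm = 61.3 · log₁₀(0.087061) = 61.3 × (-1.0602) = -64.99 mV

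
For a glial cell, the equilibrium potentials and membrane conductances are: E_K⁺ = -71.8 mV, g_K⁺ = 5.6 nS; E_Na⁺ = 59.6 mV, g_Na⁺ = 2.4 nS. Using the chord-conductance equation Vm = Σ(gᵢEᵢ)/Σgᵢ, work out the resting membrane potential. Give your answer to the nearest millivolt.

-32 mV

Σ gᵢEᵢ = 5.6·(-71.8) + 2.4·(59.6) = -259.04
Σ gᵢ = 5.6 + 2.4 = 8
Vm = -259.04 / 8 = -32.38 mV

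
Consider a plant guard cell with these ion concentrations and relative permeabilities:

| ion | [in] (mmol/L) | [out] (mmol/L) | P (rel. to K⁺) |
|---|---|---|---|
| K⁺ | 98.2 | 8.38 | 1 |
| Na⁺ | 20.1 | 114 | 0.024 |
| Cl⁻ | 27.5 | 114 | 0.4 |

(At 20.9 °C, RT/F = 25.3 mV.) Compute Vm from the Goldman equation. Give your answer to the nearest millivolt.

-47 mV

Vm = 25.3 · ln[(Σ P·[cation]ₒ + Σ P·[anion]ᵢ) / (Σ P·[cation]ᵢ + Σ P·[anion]ₒ)]
Numerator = 1×8.38 + 0.024×114 + 0.4×27.5 = 22.12
Denominator = 1×98.2 + 0.024×20.1 + 0.4×114 = 144.3
Vm = 25.3 · ln(0.15328) = 25.3 × (-1.8755) = -47.45 mV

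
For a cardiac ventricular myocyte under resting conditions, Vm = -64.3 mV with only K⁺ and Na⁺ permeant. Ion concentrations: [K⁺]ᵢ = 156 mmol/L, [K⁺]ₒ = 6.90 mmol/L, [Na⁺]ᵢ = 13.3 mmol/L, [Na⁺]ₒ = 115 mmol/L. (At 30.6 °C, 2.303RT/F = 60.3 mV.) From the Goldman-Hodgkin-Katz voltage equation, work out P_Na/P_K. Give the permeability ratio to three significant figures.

0.0570

Let α = P_Na/P_K. GHK: Vm = 60.3·log₁₀[(Kₒ + α·Naₒ)/(Kᵢ + α·Naᵢ)].
10^(Vm/60.3) = 10^(-64.3/60.3) = 0.085835
So 0.085835·(Kᵢ + α·Naᵢ) = Kₒ + α·Naₒ → α = (0.085835·156.0 − 6.9) / (115.0 − 0.085835·13.3)
α = (13.39 − 6.9) / (115.0 − 1.142) = 6.49/113.9 = 0.057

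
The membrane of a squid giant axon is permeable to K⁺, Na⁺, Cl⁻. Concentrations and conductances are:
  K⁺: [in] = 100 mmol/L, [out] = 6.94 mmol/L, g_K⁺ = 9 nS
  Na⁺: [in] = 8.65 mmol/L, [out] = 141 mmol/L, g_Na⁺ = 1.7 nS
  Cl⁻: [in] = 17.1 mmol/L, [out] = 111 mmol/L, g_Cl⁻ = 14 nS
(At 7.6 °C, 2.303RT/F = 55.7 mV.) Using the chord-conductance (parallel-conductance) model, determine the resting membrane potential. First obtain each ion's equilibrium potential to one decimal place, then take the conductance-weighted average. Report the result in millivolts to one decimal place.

E_K⁺ = (55.7/1)·log₁₀(6.94/100) = -64.5 mV
E_Na⁺ = (55.7/1)·log₁₀(141/8.65) = 67.5 mV
E_Cl⁻ = (55.7/-1)·log₁₀(111/17.1) = -45.2 mV
Vm = (Σ gᵢEᵢ)/(Σ gᵢ) = (9·-64.5 + 1.7·67.5 + 14·-45.2) / (9 + 1.7 + 14)
= -1098.55 / 24.7 = -44.48 mV

-44.5 mV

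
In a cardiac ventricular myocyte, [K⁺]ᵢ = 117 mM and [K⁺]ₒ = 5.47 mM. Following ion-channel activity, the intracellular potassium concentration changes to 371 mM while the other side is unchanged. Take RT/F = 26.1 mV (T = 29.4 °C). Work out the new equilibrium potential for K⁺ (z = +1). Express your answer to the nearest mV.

-110 mV

After the shift: [K⁺]_out = 5.47, [K⁺]_in = 371 mM.
E_new = (26.1/1)·ln(5.47/371) = 26.10 · (-4.2169) = -110.06 mV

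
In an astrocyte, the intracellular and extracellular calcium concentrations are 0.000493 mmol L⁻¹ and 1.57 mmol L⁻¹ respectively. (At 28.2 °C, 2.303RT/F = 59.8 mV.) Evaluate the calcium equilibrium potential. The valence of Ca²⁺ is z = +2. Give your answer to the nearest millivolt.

105 mV

E = (59.8/z) · log₁₀([Ca²⁺]_out/[Ca²⁺]_in) with z = +2.
= (59.8/2) · log₁₀(1.57/0.000493) = 29.90 · log₁₀(3185)
= 29.90 · (3.5031) = 104.74 mV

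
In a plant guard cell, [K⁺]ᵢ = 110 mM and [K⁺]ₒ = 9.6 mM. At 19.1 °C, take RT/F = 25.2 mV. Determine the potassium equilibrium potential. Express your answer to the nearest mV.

E = (25.2/z) · ln([K⁺]_out/[K⁺]_in) with z = +1.
= (25.2/1) · ln(9.6/110) = 25.20 · ln(0.08727)
= 25.20 · (-2.4387) = -61.46 mV

-61 mV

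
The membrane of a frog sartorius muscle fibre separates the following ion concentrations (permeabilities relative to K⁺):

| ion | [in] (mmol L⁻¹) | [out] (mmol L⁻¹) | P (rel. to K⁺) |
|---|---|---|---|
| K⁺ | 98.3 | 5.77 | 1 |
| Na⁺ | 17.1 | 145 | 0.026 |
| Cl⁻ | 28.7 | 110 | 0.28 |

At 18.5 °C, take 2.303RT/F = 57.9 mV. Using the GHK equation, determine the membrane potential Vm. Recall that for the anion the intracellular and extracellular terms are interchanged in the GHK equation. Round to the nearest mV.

Vm = 57.9 · log₁₀[(Σ P·[cation]ₒ + Σ P·[anion]ᵢ) / (Σ P·[cation]ᵢ + Σ P·[anion]ₒ)]
Numerator = 1×5.77 + 0.026×145 + 0.28×28.7 = 17.58
Denominator = 1×98.3 + 0.026×17.1 + 0.28×110 = 129.5
Vm = 57.9 · log₁₀(0.13568) = 57.9 × (-0.8675) = -50.23 mV

-50 mV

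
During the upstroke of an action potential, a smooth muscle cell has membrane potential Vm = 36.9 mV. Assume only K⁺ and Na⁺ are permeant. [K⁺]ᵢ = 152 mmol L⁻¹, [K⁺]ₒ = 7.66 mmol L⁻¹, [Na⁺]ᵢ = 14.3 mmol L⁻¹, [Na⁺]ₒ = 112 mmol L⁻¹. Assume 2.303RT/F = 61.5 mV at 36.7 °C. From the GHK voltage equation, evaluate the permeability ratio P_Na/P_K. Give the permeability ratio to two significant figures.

11

Let α = P_Na/P_K. GHK: Vm = 61.5·log₁₀[(Kₒ + α·Naₒ)/(Kᵢ + α·Naᵢ)].
10^(Vm/61.5) = 10^(36.9/61.5) = 3.9811
So 3.9811·(Kᵢ + α·Naᵢ) = Kₒ + α·Naₒ → α = (3.9811·152.0 − 7.66) / (112.0 − 3.9811·14.3)
α = (605.1 − 7.66) / (112.0 − 56.93) = 597.5/55.07 = 10.85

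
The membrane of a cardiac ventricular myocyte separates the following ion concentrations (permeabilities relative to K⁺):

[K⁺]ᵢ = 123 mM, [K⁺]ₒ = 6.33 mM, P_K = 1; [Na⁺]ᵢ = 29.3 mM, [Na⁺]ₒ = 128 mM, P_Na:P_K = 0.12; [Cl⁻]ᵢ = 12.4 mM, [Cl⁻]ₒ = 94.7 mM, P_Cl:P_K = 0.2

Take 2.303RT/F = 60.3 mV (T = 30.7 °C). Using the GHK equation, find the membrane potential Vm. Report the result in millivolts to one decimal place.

Vm = 60.3 · log₁₀[(Σ P·[cation]ₒ + Σ P·[anion]ᵢ) / (Σ P·[cation]ᵢ + Σ P·[anion]ₒ)]
Numerator = 1×6.33 + 0.12×128 + 0.2×12.4 = 24.17
Denominator = 1×123 + 0.12×29.3 + 0.2×94.7 = 145.5
Vm = 60.3 · log₁₀(0.16617) = 60.3 × (-0.7795) = -47.00 mV

-47.0 mV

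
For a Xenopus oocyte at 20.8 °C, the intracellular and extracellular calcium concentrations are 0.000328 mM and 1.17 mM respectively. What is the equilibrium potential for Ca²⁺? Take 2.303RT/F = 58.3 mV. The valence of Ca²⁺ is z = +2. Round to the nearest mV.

104 mV

E = (58.3/z) · log₁₀([Ca²⁺]_out/[Ca²⁺]_in) with z = +2.
= (58.3/2) · log₁₀(1.17/0.000328) = 29.15 · log₁₀(3567)
= 29.15 · (3.5523) = 103.55 mV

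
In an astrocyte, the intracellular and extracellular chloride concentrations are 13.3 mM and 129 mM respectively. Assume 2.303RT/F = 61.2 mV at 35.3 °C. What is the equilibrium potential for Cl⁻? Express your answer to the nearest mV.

E = (61.2/z) · log₁₀([Cl⁻]_out/[Cl⁻]_in) with z = -1.
For an anion, dividing by z = -1 reverses the sign.
= (61.2/-1) · log₁₀(129/13.3) = -61.20 · log₁₀(9.699)
= -61.20 · (0.9867) = -60.39 mV

-60 mV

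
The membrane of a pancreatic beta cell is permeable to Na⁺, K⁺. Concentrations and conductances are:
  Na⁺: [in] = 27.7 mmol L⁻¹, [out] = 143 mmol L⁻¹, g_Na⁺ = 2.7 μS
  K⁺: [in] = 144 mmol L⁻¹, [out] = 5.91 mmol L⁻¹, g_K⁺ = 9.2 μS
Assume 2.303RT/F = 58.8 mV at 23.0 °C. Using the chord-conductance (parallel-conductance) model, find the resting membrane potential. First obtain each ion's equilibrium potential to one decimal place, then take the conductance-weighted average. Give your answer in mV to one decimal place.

E_Na⁺ = (58.8/1)·log₁₀(143/27.7) = 41.9 mV
E_K⁺ = (58.8/1)·log₁₀(5.91/144) = -81.5 mV
Vm = (Σ gᵢEᵢ)/(Σ gᵢ) = (2.7·41.9 + 9.2·-81.5) / (2.7 + 9.2)
= -636.67 / 11.9 = -53.50 mV

-53.5 mV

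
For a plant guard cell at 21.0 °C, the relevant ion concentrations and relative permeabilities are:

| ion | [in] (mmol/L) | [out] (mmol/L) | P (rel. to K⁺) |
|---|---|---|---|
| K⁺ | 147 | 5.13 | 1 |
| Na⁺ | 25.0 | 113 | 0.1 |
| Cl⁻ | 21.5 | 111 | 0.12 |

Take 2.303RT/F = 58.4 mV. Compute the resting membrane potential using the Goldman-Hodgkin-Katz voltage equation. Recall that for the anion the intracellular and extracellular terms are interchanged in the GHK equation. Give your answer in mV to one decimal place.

Vm = 58.4 · log₁₀[(Σ P·[cation]ₒ + Σ P·[anion]ᵢ) / (Σ P·[cation]ᵢ + Σ P·[anion]ₒ)]
Numerator = 1×5.13 + 0.1×113 + 0.12×21.5 = 19.01
Denominator = 1×147 + 0.1×25.0 + 0.12×111 = 162.8
Vm = 58.4 · log₁₀(0.11675) = 58.4 × (-0.9327) = -54.47 mV

-54.5 mV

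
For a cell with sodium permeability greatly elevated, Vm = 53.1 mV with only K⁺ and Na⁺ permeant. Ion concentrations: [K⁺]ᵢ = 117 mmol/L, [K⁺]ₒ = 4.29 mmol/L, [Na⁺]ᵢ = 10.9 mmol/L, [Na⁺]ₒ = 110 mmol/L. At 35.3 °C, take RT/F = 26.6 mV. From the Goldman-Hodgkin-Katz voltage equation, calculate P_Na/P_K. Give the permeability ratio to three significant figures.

Let α = P_Na/P_K. GHK: Vm = 26.6·ln[(Kₒ + α·Naₒ)/(Kᵢ + α·Naᵢ)].
e^(Vm/26.6) = e^(53.1/26.6) = 7.3613
So 7.3613·(Kᵢ + α·Naᵢ) = Kₒ + α·Naₒ → α = (7.3613·117.0 − 4.29) / (110.0 − 7.3613·10.9)
α = (861.3 − 4.29) / (110.0 − 80.24) = 857/29.76 = 28.8

28.8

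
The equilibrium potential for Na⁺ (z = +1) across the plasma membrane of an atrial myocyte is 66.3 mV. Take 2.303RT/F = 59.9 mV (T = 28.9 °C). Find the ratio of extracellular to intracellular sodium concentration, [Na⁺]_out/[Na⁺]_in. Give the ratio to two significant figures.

13

log₁₀([out]/[in]) = E·z/(59.9) = 66.3 × 1 / 59.9 = 1.1068
[out]/[in] = 10^(1.1068) = 12.79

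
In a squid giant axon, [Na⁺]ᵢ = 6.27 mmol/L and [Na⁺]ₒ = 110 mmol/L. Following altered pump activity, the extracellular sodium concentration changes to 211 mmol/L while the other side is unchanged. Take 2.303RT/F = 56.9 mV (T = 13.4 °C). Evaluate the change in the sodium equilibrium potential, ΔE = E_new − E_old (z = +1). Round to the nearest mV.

E_old = (56.9/1)·log₁₀(110/6.27) = 70.79 mV
E_new = (56.9/1)·log₁₀(211/6.27) = 86.89 mV
ΔE = 86.89 − (70.79) = 16.10 mV

16 mV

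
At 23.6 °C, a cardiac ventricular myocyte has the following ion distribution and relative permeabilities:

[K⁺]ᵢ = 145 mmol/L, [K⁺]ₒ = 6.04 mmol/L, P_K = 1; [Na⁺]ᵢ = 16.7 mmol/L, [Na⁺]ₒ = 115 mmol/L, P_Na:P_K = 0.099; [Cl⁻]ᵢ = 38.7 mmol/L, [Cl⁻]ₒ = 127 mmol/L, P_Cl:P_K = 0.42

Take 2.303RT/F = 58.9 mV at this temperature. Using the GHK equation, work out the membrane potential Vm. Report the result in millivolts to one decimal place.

Vm = 58.9 · log₁₀[(Σ P·[cation]ₒ + Σ P·[anion]ᵢ) / (Σ P·[cation]ᵢ + Σ P·[anion]ₒ)]
Numerator = 1×6.04 + 0.099×115 + 0.42×38.7 = 33.68
Denominator = 1×145 + 0.099×16.7 + 0.42×127 = 200
Vm = 58.9 · log₁₀(0.1684) = 58.9 × (-0.7737) = -45.57 mV

-45.6 mV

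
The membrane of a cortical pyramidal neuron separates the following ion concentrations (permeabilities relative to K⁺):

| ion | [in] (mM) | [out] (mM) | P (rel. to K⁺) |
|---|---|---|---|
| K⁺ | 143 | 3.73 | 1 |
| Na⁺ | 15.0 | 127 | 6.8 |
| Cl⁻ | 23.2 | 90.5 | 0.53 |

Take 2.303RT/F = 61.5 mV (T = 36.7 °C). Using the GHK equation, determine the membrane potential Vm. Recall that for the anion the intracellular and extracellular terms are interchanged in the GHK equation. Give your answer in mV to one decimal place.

29.4 mV

Vm = 61.5 · log₁₀[(Σ P·[cation]ₒ + Σ P·[anion]ᵢ) / (Σ P·[cation]ᵢ + Σ P·[anion]ₒ)]
Numerator = 1×3.73 + 6.8×127 + 0.53×23.2 = 879.6
Denominator = 1×143 + 6.8×15.0 + 0.53×90.5 = 293
Vm = 61.5 · log₁₀(3.0025) = 61.5 × (0.4775) = 29.37 mV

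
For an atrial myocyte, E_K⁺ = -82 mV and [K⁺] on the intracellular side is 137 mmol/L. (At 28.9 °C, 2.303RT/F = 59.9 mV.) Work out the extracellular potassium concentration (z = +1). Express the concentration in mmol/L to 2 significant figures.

5.9 mmol/L

Nernst: E = (59.9/1) · log₁₀([out]/[in]), so log₁₀([out]/[in]) = -82.0 × 1 / 59.9 = -1.3689.
[out]/[in] = 10^(-1.3689) = 0.04276.
[out] = 0.04276 × 137 = 5.858 mmol/L.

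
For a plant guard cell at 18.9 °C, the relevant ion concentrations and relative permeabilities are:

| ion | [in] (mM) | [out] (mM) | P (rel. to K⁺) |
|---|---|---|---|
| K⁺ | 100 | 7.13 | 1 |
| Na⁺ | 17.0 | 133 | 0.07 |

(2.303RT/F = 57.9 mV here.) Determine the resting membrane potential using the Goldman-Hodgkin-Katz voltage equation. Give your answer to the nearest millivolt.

-46 mV

Vm = 57.9 · log₁₀[(Σ P·[cation]ₒ + Σ P·[anion]ᵢ) / (Σ P·[cation]ᵢ + Σ P·[anion]ₒ)]
Numerator = 1×7.13 + 0.07×133 = 16.44
Denominator = 1×100 + 0.07×17.0 = 101.2
Vm = 57.9 · log₁₀(0.16247) = 57.9 × (-0.7892) = -45.70 mV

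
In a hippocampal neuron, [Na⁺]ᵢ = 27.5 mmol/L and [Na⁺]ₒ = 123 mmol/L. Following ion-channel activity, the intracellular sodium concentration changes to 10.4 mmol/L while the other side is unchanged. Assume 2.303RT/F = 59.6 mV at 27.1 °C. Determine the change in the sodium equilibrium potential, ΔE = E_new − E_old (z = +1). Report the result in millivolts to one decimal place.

25.2 mV

E_old = (59.6/1)·log₁₀(123/27.5) = 38.77 mV
E_new = (59.6/1)·log₁₀(123/10.4) = 63.94 mV
ΔE = 63.94 − (38.77) = 25.17 mV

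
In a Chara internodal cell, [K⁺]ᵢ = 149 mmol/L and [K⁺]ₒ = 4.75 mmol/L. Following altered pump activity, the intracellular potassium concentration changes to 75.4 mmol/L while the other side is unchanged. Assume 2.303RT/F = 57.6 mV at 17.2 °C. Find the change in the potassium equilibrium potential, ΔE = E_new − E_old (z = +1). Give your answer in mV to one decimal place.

17.0 mV

E_old = (57.6/1)·log₁₀(4.75/149) = -86.20 mV
E_new = (57.6/1)·log₁₀(4.75/75.4) = -69.16 mV
ΔE = -69.16 − (-86.20) = 17.04 mV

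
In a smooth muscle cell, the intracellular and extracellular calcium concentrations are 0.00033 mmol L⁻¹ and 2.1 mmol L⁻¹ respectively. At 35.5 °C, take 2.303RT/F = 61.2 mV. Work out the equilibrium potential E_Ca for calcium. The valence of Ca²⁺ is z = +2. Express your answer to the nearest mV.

E = (61.2/z) · log₁₀([Ca²⁺]_out/[Ca²⁺]_in) with z = +2.
= (61.2/2) · log₁₀(2.1/0.00033) = 30.60 · log₁₀(6364)
= 30.60 · (3.8037) = 116.39 mV

116 mV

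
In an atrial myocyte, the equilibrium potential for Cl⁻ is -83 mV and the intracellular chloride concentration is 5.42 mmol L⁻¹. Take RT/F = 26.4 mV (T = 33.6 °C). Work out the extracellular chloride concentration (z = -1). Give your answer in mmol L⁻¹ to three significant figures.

Nernst: E = (26.4/-1) · ln([out]/[in]), so ln([out]/[in]) = -83.0 × -1 / 26.4 = 3.1439.
[out]/[in] = e^(3.1439) = 23.2.
[out] = 23.2 × 5.42 = 125.7 mmol L⁻¹.

126 mmol L⁻¹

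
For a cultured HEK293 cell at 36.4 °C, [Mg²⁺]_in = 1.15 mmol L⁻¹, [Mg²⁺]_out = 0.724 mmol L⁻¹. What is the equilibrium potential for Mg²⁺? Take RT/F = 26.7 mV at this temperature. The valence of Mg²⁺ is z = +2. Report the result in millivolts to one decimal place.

E = (26.7/z) · ln([Mg²⁺]_out/[Mg²⁺]_in) with z = +2.
= (26.7/2) · ln(0.724/1.15) = 13.35 · ln(0.6296)
= 13.35 · (-0.4627) = -6.18 mV

-6.2 mV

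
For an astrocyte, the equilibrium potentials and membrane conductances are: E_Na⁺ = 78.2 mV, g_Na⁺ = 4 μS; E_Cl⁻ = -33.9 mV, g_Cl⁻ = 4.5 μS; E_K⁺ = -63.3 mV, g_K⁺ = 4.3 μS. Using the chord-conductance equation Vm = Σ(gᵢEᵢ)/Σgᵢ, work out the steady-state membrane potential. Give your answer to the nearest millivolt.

-9 mV

Σ gᵢEᵢ = 4·(78.2) + 4.5·(-33.9) + 4.3·(-63.3) = -111.94
Σ gᵢ = 4 + 4.5 + 4.3 = 12.8
Vm = -111.94 / 12.8 = -8.75 mV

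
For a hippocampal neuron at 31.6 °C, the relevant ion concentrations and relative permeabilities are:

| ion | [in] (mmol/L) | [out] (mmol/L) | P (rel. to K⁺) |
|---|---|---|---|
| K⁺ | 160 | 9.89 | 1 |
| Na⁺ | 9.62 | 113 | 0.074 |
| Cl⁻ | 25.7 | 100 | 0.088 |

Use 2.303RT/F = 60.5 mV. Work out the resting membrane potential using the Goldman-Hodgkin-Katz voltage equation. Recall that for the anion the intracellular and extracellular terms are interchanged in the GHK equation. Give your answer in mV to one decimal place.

-55.5 mV

Vm = 60.5 · log₁₀[(Σ P·[cation]ₒ + Σ P·[anion]ᵢ) / (Σ P·[cation]ᵢ + Σ P·[anion]ₒ)]
Numerator = 1×9.89 + 0.074×113 + 0.088×25.7 = 20.51
Denominator = 1×160 + 0.074×9.62 + 0.088×100 = 169.5
Vm = 60.5 · log₁₀(0.12102) = 60.5 × (-0.9172) = -55.49 mV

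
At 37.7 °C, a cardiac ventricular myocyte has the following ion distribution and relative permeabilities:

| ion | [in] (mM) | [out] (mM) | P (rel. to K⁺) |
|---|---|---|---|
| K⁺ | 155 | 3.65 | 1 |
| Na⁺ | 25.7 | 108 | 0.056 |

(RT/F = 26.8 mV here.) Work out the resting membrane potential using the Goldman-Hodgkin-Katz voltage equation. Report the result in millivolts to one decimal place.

Vm = 26.8 · ln[(Σ P·[cation]ₒ + Σ P·[anion]ᵢ) / (Σ P·[cation]ᵢ + Σ P·[anion]ₒ)]
Numerator = 1×3.65 + 0.056×108 = 9.698
Denominator = 1×155 + 0.056×25.7 = 156.4
Vm = 26.8 · ln(0.061992) = 26.8 × (-2.7807) = -74.52 mV

-74.5 mV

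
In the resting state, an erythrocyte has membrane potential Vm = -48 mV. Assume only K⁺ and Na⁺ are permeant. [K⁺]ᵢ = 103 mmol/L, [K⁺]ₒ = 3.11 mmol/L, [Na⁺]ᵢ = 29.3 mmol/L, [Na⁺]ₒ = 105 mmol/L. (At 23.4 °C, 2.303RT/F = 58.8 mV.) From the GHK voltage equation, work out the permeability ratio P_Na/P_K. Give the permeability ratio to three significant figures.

0.125

Let α = P_Na/P_K. GHK: Vm = 58.8·log₁₀[(Kₒ + α·Naₒ)/(Kᵢ + α·Naᵢ)].
10^(Vm/58.8) = 10^(-48.0/58.8) = 0.15264
So 0.15264·(Kᵢ + α·Naᵢ) = Kₒ + α·Naₒ → α = (0.15264·103.0 − 3.11) / (105.0 − 0.15264·29.3)
α = (15.72 − 3.11) / (105.0 − 4.472) = 12.61/100.5 = 0.1255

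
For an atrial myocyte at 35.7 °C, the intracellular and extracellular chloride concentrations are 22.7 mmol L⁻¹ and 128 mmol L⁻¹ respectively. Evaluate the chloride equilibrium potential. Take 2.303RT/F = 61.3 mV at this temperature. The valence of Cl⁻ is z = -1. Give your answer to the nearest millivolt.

-46 mV

E = (61.3/z) · log₁₀([Cl⁻]_out/[Cl⁻]_in) with z = -1.
For an anion, dividing by z = -1 reverses the sign.
= (61.3/-1) · log₁₀(128/22.7) = -61.30 · log₁₀(5.639)
= -61.30 · (0.7512) = -46.05 mV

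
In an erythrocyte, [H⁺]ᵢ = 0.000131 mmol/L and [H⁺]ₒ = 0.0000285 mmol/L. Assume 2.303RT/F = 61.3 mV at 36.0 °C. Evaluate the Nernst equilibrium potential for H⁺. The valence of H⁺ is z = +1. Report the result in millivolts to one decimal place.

E = (61.3/z) · log₁₀([H⁺]_out/[H⁺]_in) with z = +1.
= (61.3/1) · log₁₀(0.0000285/0.000131) = 61.30 · log₁₀(0.2176)
= 61.30 · (-0.6624) = -40.61 mV

-40.6 mV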